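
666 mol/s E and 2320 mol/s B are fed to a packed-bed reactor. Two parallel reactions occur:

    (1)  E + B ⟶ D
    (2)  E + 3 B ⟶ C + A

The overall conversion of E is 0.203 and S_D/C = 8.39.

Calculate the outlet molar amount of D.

121 mol/s

Conversion of E: E consumed = 0.203 × 666 = 135.2 mol/s = 1ξ₁ + 1ξ₂.
Selectivity: 1ξ₁ / (1ξ₂) = 8.39 → ξ₁ = 8.39 ξ₂.
Substitute: (1·8.39 + 1) ξ₂ = 135.2 → ξ₂ = 14.4 mol/s, ξ₁ = 120.8 mol/s.
Outlet amounts (n = n₀ + Σ ν·ξ):
  E: 666 − 1(120.8) − 1(14.4) = 530.8
  B: 2320 − 1(120.8) − 3(14.4) = 2156
  D: 0 + 1(120.8) = 120.8
  C: 0 + 1(14.4) = 14.4
  A: 0 + 1(14.4) = 14.4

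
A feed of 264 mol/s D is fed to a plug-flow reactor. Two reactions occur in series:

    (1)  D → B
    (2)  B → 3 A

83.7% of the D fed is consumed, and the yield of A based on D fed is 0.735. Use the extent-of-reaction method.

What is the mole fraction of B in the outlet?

Conversion of D: D consumed = 1ξ₁ = 0.837 × 264 → ξ₁ = 221 mol/s.
Yield of A: 3ξ₂ / 264 = 0.735 → ξ₂ = 64.68 mol/s.
Outlet amounts (n = n₀ + Σ ν·ξ):
  D: 264 − 1(221) = 43.03
  B: 0 + 1(221) − 1(64.68) = 156.3
  A: 0 + 3(64.68) = 194
Total out = 393.4 mol/s; y_B = 156.3 / 393.4 = 0.3973.

0.397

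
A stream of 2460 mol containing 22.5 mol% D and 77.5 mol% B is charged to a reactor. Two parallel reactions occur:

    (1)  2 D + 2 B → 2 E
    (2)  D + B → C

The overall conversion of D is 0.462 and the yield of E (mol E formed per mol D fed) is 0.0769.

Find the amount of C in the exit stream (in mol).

213 mol

Yield of E: 2ξ₁ / 553.5 = 0.0769 → ξ₁ = 21.28 mol.
Conversion of D: 2ξ₁ + 1ξ₂ = 0.462 × 553.5 = 255.7 → ξ₂ = 213.2 mol.
Outlet amounts (n = n₀ + Σ ν·ξ):
  D: 553.5 − 2(21.28) − 1(213.2) = 297.8
  B: 1906 − 2(21.28) − 1(213.2) = 1651
  E: 0 + 2(21.28) = 42.56
  C: 0 + 1(213.2) = 213.2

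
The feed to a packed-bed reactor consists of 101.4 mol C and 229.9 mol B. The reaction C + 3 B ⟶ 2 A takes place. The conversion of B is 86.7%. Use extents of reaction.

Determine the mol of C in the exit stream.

B reacted = 0.867 × 229.9 = 199.3 mol; ν_B = −3, so ξ = 199.3/3 = 66.44 mol.
Outlet amounts (n = n₀ + ν ξ):
  C: 101.4 − 1(66.44) = 34.96
  B: 229.9 − 3(66.44) = 30.58
  A: 0 + 2(66.44) = 132.9

35 mol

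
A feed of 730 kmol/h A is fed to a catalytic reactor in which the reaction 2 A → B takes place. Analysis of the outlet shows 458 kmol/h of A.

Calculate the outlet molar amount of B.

136 kmol/h

For A: n = n₀ − 2ξ → 458 = 730 − 2ξ, giving ξ = 136 kmol/h.
Outlet amounts (n = n₀ + ν ξ):
  A: 730 − 2(136) = 458
  B: 0 + 1(136) = 136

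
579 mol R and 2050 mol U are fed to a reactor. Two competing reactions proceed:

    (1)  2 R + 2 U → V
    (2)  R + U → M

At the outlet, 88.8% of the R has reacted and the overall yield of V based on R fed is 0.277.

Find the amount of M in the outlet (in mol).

Yield of V: 1ξ₁ / 579 = 0.277 → ξ₁ = 160.4 mol.
Conversion of R: 2ξ₁ + 1ξ₂ = 0.888 × 579 = 514.2 → ξ₂ = 193.4 mol.
Outlet amounts (n = n₀ + Σ ν·ξ):
  R: 579 − 2(160.4) − 1(193.4) = 64.85
  U: 2050 − 2(160.4) − 1(193.4) = 1536
  V: 0 + 1(160.4) = 160.4
  M: 0 + 1(193.4) = 193.4

193 mol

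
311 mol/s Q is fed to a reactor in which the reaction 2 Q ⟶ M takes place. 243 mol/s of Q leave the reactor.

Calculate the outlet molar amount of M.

34 mol/s

For Q: n = n₀ − 2ξ → 243 = 311 − 2ξ, giving ξ = 34 mol/s.
Outlet amounts (n = n₀ + ν ξ):
  Q: 311 − 2(34) = 243
  M: 0 + 1(34) = 34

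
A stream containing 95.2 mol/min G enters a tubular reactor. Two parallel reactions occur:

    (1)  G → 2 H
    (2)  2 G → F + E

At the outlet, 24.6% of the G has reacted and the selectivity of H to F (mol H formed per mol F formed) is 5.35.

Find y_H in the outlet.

0.247

Conversion of G: G consumed = 0.246 × 95.2 = 23.42 mol/min = 1ξ₁ + 2ξ₂.
Selectivity: 2ξ₁ / (1ξ₂) = 5.35 → ξ₁ = 2.675 ξ₂.
Substitute: (1·2.675 + 2) ξ₂ = 23.42 → ξ₂ = 5.009 mol/min, ξ₁ = 13.4 mol/min.
Outlet amounts (n = n₀ + Σ ν·ξ):
  G: 95.2 − 1(13.4) − 2(5.009) = 71.78
  H: 0 + 2(13.4) = 26.8
  F: 0 + 1(5.009) = 5.009
  E: 0 + 1(5.009) = 5.009
Total out = 108.6 mol/min; y_H = 26.8 / 108.6 = 0.2468.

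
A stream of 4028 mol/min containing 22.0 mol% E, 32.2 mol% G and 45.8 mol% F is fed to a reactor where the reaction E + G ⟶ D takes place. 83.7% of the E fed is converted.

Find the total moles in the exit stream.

3290 mol/min

E reacted = 0.837 × 886.2 = 741.7 mol/min; ν_E = −1, so ξ = 741.7/1 = 741.7 mol/min.
Outlet amounts (n = n₀ + ν ξ):
  E: 886.2 − 1(741.7) = 144.4
  G: 1297 − 1(741.7) = 555.3
  D: 0 + 1(741.7) = 741.7
  F: 1845 (inert)
Total out = 144.4 + 555.3 + 741.7 + 1845 = 3286 mol/min.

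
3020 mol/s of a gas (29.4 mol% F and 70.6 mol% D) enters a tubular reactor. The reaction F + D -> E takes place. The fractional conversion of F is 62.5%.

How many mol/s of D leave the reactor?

F reacted = 0.625 × 887.9 = 554.9 mol/s; ν_F = −1, so ξ = 554.9/1 = 554.9 mol/s.
Outlet amounts (n = n₀ + ν ξ):
  F: 887.9 − 1(554.9) = 333
  D: 2132 − 1(554.9) = 1577
  E: 0 + 1(554.9) = 554.9

1580 mol/s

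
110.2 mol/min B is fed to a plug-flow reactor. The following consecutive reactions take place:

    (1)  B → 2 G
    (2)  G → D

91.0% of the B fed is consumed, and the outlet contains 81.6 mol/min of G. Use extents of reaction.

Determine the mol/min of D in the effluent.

Conversion of B: B consumed = 1ξ₁ = 0.91 × 110.2 → ξ₁ = 100.3 mol/min.
G balance: n_G = 0 + 2ξ₁ − 1ξ₂ = 81.6 → ξ₂ = (2·100.3 − 81.6)/1 = 119 mol/min.
Outlet amounts (n = n₀ + Σ ν·ξ):
  B: 110.2 − 1(100.3) = 9.918
  G: 0 + 2(100.3) − 1(119) = 81.6
  D: 0 + 1(119) = 119

119 mol/min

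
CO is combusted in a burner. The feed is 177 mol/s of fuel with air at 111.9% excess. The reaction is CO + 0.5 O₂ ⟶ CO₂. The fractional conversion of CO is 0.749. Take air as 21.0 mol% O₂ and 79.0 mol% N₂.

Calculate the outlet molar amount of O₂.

121 mol/s

Stoichiometric O₂ = 0.5 × 177 = 88.5 mol/s; O₂ fed = 88.5 × 2.119 = 187.5 mol/s.
N₂ fed = 187.5 × 79/21 = 705.5 mol/s.
Fuel reacted = 0.749 × 177 → ξ = 132.6 mol/s.
Outlet (n = n₀ + ν ξ):
  CO: 177 − 1(132.6) = 44.43
  O₂: 187.5 − 0.5(132.6) = 121.2
  N₂: 705.5 (inert)
  CO₂: 0 + 1(132.6) = 132.6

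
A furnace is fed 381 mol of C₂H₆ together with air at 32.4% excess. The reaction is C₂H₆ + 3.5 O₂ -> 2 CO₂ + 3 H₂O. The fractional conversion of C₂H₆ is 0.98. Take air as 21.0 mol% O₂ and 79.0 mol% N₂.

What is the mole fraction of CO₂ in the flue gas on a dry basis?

Stoichiometric O₂ = 3.5 × 381 = 1334 mol; O₂ fed = 1334 × 1.324 = 1766 mol.
N₂ fed = 1766 × 79/21 = 6642 mol.
Fuel reacted = 0.98 × 381 → ξ = 373.4 mol.
Outlet (n = n₀ + ν ξ):
  C₂H₆: 381 − 1(373.4) = 7.62
  O₂: 1766 − 3.5(373.4) = 458.7
  N₂: 6642 (inert)
  CO₂: 0 + 2(373.4) = 746.8
  H₂O: 0 + 3(373.4) = 1120
Dry total = 7855 mol; y_CO₂ (dry) = 746.8 / 7855 = 0.09507.

0.0951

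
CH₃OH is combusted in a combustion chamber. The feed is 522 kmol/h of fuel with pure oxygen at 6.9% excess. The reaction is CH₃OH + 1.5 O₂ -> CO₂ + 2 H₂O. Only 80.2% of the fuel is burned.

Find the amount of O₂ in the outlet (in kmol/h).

Stoichiometric O₂ = 1.5 × 522 = 783 kmol/h; O₂ fed = 783 × 1.069 = 837 kmol/h.
Fuel reacted = 0.802 × 522 → ξ = 418.6 kmol/h.
Outlet (n = n₀ + ν ξ):
  CH₃OH: 522 − 1(418.6) = 103.4
  O₂: 837 − 1.5(418.6) = 209.1
  CO₂: 0 + 1(418.6) = 418.6
  H₂O: 0 + 2(418.6) = 837.3

209 kmol/h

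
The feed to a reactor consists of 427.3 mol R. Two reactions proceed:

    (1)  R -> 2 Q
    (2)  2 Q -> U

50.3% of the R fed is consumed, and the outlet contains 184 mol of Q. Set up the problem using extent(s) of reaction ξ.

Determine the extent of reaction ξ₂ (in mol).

Conversion of R: R consumed = 1ξ₁ = 0.503 × 427.3 → ξ₁ = 214.9 mol.
Q balance: n_Q = 0 + 2ξ₁ − 2ξ₂ = 184 → ξ₂ = (2·214.9 − 184)/2 = 122.9 mol.
Outlet amounts (n = n₀ + Σ ν·ξ):
  R: 427.3 − 1(214.9) = 212.4
  Q: 0 + 2(214.9) − 2(122.9) = 184
  U: 0 + 1(122.9) = 122.9

ξ₂ = 123 mol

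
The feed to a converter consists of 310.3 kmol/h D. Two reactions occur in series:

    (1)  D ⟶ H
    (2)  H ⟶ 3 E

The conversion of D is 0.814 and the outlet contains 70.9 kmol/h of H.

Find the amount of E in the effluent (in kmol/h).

Conversion of D: D consumed = 1ξ₁ = 0.814 × 310.3 → ξ₁ = 252.6 kmol/h.
H balance: n_H = 0 + 1ξ₁ − 1ξ₂ = 70.9 → ξ₂ = (1·252.6 − 70.9)/1 = 181.7 kmol/h.
Outlet amounts (n = n₀ + Σ ν·ξ):
  D: 310.3 − 1(252.6) = 57.72
  H: 0 + 1(252.6) − 1(181.7) = 70.9
  E: 0 + 3(181.7) = 545.1

545 kmol/h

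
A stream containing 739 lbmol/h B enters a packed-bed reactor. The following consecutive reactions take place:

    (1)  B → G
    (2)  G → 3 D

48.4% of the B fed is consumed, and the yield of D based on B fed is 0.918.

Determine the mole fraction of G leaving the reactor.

0.11

Conversion of B: B consumed = 1ξ₁ = 0.484 × 739 → ξ₁ = 357.7 lbmol/h.
Yield of D: 3ξ₂ / 739 = 0.918 → ξ₂ = 226.1 lbmol/h.
Outlet amounts (n = n₀ + Σ ν·ξ):
  B: 739 − 1(357.7) = 381.3
  G: 0 + 1(357.7) − 1(226.1) = 131.5
  D: 0 + 3(226.1) = 678.4
Total out = 1191 lbmol/h; y_G = 131.5 / 1191 = 0.1104.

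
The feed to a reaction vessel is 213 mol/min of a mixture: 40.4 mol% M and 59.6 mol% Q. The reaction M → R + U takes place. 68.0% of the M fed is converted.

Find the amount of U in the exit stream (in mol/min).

M reacted = 0.68 × 86.05 = 58.52 mol/min; ν_M = −1, so ξ = 58.52/1 = 58.52 mol/min.
Outlet amounts (n = n₀ + ν ξ):
  M: 86.05 − 1(58.52) = 27.54
  R: 0 + 1(58.52) = 58.52
  U: 0 + 1(58.52) = 58.52
  Q: 126.9 (inert)

58.5 mol/min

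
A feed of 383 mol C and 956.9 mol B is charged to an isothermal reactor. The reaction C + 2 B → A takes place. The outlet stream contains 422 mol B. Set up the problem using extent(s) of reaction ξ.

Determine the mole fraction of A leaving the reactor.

For B: n = n₀ − 2ξ → 422 = 956.9 − 2ξ, giving ξ = 267.4 mol.
Outlet amounts (n = n₀ + ν ξ):
  C: 383 − 1(267.4) = 115.6
  B: 956.9 − 2(267.4) = 422
  A: 0 + 1(267.4) = 267.4
Total out = 805 mol; y_A = 267.4 / 805 = 0.3322.

0.332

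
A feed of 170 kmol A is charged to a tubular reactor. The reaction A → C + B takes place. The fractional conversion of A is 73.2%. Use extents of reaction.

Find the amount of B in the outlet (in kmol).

A reacted = 0.732 × 170 = 124.4 kmol; ν_A = −1, so ξ = 124.4/1 = 124.4 kmol.
Outlet amounts (n = n₀ + ν ξ):
  A: 170 − 1(124.4) = 45.56
  C: 0 + 1(124.4) = 124.4
  B: 0 + 1(124.4) = 124.4

124 kmol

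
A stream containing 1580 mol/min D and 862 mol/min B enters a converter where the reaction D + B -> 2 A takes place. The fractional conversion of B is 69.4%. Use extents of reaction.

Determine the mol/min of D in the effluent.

B reacted = 0.694 × 862 = 598.2 mol/min; ν_B = −1, so ξ = 598.2/1 = 598.2 mol/min.
Outlet amounts (n = n₀ + ν ξ):
  D: 1580 − 1(598.2) = 981.8
  B: 862 − 1(598.2) = 263.8
  A: 0 + 2(598.2) = 1196

982 mol/min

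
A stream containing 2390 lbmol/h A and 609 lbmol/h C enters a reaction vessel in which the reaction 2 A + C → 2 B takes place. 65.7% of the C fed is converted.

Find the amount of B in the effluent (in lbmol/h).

C reacted = 0.657 × 609 = 400.1 lbmol/h; ν_C = −1, so ξ = 400.1/1 = 400.1 lbmol/h.
Outlet amounts (n = n₀ + ν ξ):
  A: 2390 − 2(400.1) = 1590
  C: 609 − 1(400.1) = 208.9
  B: 0 + 2(400.1) = 800.2

800 lbmol/h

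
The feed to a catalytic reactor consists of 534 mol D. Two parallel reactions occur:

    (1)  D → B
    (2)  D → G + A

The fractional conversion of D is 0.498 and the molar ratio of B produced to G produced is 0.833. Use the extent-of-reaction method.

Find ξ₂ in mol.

Conversion of D: D consumed = 0.498 × 534 = 265.9 mol = 1ξ₁ + 1ξ₂.
Selectivity: 1ξ₁ / (1ξ₂) = 0.833 → ξ₁ = 0.833 ξ₂.
Substitute: (1·0.833 + 1) ξ₂ = 265.9 → ξ₂ = 145.1 mol, ξ₁ = 120.9 mol.
Outlet amounts (n = n₀ + Σ ν·ξ):
  D: 534 − 1(120.9) − 1(145.1) = 268.1
  B: 0 + 1(120.9) = 120.9
  G: 0 + 1(145.1) = 145.1
  A: 0 + 1(145.1) = 145.1

ξ₂ = 145 mol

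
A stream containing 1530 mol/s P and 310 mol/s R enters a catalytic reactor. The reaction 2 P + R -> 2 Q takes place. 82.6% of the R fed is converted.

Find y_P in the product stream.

R reacted = 0.826 × 310 = 256.1 mol/s; ν_R = −1, so ξ = 256.1/1 = 256.1 mol/s.
Outlet amounts (n = n₀ + ν ξ):
  P: 1530 − 2(256.1) = 1018
  R: 310 − 1(256.1) = 53.94
  Q: 0 + 2(256.1) = 512.1
Total out = 1584 mol/s; y_P = 1018 / 1584 = 0.6426.

0.643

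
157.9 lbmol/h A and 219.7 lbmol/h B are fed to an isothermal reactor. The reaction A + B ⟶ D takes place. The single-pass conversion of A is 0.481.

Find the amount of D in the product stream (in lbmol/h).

A reacted = 0.481 × 157.9 = 75.95 lbmol/h; ν_A = −1, so ξ = 75.95/1 = 75.95 lbmol/h.
Outlet amounts (n = n₀ + ν ξ):
  A: 157.9 − 1(75.95) = 81.95
  B: 219.7 − 1(75.95) = 143.8
  D: 0 + 1(75.95) = 75.95

75.9 lbmol/h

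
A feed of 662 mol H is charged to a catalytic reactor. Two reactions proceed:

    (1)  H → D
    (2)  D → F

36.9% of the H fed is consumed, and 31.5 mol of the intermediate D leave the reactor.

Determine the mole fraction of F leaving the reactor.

0.321

Conversion of H: H consumed = 1ξ₁ = 0.369 × 662 → ξ₁ = 244.3 mol.
D balance: n_D = 0 + 1ξ₁ − 1ξ₂ = 31.5 → ξ₂ = (1·244.3 − 31.5)/1 = 212.8 mol.
Outlet amounts (n = n₀ + Σ ν·ξ):
  H: 662 − 1(244.3) = 417.7
  D: 0 + 1(244.3) − 1(212.8) = 31.5
  F: 0 + 1(212.8) = 212.8
Total out = 662 mol; y_F = 212.8 / 662 = 0.3214.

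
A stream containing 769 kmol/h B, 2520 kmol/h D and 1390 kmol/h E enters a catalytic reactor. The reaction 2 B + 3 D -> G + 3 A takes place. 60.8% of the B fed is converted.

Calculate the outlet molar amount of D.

1820 kmol/h

B reacted = 0.608 × 769 = 467.6 kmol/h; ν_B = −2, so ξ = 467.6/2 = 233.8 kmol/h.
Outlet amounts (n = n₀ + ν ξ):
  B: 769 − 2(233.8) = 301.4
  D: 2520 − 3(233.8) = 1819
  G: 0 + 1(233.8) = 233.8
  A: 0 + 3(233.8) = 701.3
  E: 1390 (inert)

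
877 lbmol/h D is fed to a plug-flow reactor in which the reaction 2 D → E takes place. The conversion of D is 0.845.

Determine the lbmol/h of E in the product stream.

D reacted = 0.845 × 877 = 741.1 lbmol/h; ν_D = −2, so ξ = 741.1/2 = 370.5 lbmol/h.
Outlet amounts (n = n₀ + ν ξ):
  D: 877 − 2(370.5) = 135.9
  E: 0 + 1(370.5) = 370.5

371 lbmol/h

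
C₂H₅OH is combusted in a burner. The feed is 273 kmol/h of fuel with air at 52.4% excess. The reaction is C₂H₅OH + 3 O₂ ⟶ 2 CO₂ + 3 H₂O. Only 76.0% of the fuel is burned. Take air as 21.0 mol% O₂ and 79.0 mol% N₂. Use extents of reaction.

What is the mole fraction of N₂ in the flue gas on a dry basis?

0.809

Stoichiometric O₂ = 3 × 273 = 819 kmol/h; O₂ fed = 819 × 1.524 = 1248 kmol/h.
N₂ fed = 1248 × 79/21 = 4695 kmol/h.
Fuel reacted = 0.76 × 273 → ξ = 207.5 kmol/h.
Outlet (n = n₀ + ν ξ):
  C₂H₅OH: 273 − 1(207.5) = 65.52
  O₂: 1248 − 3(207.5) = 625.7
  N₂: 4695 (inert)
  CO₂: 0 + 2(207.5) = 415
  H₂O: 0 + 3(207.5) = 622.4
Dry total = 5802 kmol/h; y_N₂ (dry) = 4695 / 5802 = 0.8093.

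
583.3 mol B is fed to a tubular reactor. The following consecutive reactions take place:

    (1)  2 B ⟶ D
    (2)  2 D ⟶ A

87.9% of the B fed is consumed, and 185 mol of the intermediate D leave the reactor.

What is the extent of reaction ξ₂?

ξ₂ = 35.7 mol

Conversion of B: B consumed = 2ξ₁ = 0.879 × 583.3 → ξ₁ = 256.4 mol.
D balance: n_D = 0 + 1ξ₁ − 2ξ₂ = 185 → ξ₂ = (1·256.4 − 185)/2 = 35.68 mol.
Outlet amounts (n = n₀ + Σ ν·ξ):
  B: 583.3 − 2(256.4) = 70.58
  D: 0 + 1(256.4) − 2(35.68) = 185
  A: 0 + 1(35.68) = 35.68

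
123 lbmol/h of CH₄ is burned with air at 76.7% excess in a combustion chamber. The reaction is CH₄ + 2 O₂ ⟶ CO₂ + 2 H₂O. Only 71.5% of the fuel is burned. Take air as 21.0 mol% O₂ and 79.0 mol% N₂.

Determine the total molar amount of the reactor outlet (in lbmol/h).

Stoichiometric O₂ = 2 × 123 = 246 lbmol/h; O₂ fed = 246 × 1.767 = 434.7 lbmol/h.
N₂ fed = 434.7 × 79/21 = 1635 lbmol/h.
Fuel reacted = 0.715 × 123 → ξ = 87.94 lbmol/h.
Outlet (n = n₀ + ν ξ):
  CH₄: 123 − 1(87.94) = 35.06
  O₂: 434.7 − 2(87.94) = 258.8
  N₂: 1635 (inert)
  CO₂: 0 + 1(87.94) = 87.94
  H₂O: 0 + 2(87.94) = 175.9
Total out = 35.06 + 258.8 + 1635 + 87.94 + 175.9 = 2193 lbmol/h.

2190 lbmol/h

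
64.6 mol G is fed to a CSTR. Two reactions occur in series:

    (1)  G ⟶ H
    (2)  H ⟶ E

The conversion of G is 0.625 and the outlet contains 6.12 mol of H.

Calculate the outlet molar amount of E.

34.3 mol

Conversion of G: G consumed = 1ξ₁ = 0.625 × 64.6 → ξ₁ = 40.38 mol.
H balance: n_H = 0 + 1ξ₁ − 1ξ₂ = 6.12 → ξ₂ = (1·40.38 − 6.12)/1 = 34.26 mol.
Outlet amounts (n = n₀ + Σ ν·ξ):
  G: 64.6 − 1(40.38) = 24.22
  H: 0 + 1(40.38) − 1(34.26) = 6.12
  E: 0 + 1(34.26) = 34.26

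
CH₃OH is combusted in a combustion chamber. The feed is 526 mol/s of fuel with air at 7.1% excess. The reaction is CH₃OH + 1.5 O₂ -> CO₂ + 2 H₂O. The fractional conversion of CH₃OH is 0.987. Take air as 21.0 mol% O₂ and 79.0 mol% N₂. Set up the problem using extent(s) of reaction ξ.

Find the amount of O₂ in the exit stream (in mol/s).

66.3 mol/s

Stoichiometric O₂ = 1.5 × 526 = 789 mol/s; O₂ fed = 789 × 1.071 = 845 mol/s.
N₂ fed = 845 × 79/21 = 3179 mol/s.
Fuel reacted = 0.987 × 526 → ξ = 519.2 mol/s.
Outlet (n = n₀ + ν ξ):
  CH₃OH: 526 − 1(519.2) = 6.838
  O₂: 845 − 1.5(519.2) = 66.28
  N₂: 3179 (inert)
  CO₂: 0 + 1(519.2) = 519.2
  H₂O: 0 + 2(519.2) = 1038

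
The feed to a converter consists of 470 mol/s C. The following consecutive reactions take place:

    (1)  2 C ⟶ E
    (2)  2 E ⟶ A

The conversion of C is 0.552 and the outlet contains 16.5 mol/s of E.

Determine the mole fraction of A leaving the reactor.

0.2

Conversion of C: C consumed = 2ξ₁ = 0.552 × 470 → ξ₁ = 129.7 mol/s.
E balance: n_E = 0 + 1ξ₁ − 2ξ₂ = 16.5 → ξ₂ = (1·129.7 − 16.5)/2 = 56.61 mol/s.
Outlet amounts (n = n₀ + Σ ν·ξ):
  C: 470 − 2(129.7) = 210.6
  E: 0 + 1(129.7) − 2(56.61) = 16.5
  A: 0 + 1(56.61) = 56.61
Total out = 283.7 mol/s; y_A = 56.61 / 283.7 = 0.1996.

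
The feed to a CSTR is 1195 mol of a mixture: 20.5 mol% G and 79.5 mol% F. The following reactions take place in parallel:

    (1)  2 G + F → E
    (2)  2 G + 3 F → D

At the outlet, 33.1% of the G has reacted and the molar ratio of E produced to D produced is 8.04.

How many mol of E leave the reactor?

36.1 mol

Conversion of G: G consumed = 0.331 × 245 = 81.09 mol = 2ξ₁ + 2ξ₂.
Selectivity: 1ξ₁ / (1ξ₂) = 8.04 → ξ₁ = 8.04 ξ₂.
Substitute: (2·8.04 + 2) ξ₂ = 81.09 → ξ₂ = 4.485 mol, ξ₁ = 36.06 mol.
Outlet amounts (n = n₀ + Σ ν·ξ):
  G: 245 − 2(36.06) − 2(4.485) = 163.9
  F: 950 − 1(36.06) − 3(4.485) = 900.5
  E: 0 + 1(36.06) = 36.06
  D: 0 + 1(4.485) = 4.485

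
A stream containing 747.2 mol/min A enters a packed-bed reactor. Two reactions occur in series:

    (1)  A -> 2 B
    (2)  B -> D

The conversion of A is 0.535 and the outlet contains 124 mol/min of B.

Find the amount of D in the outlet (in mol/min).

676 mol/min

Conversion of A: A consumed = 1ξ₁ = 0.535 × 747.2 → ξ₁ = 399.8 mol/min.
B balance: n_B = 0 + 2ξ₁ − 1ξ₂ = 124 → ξ₂ = (2·399.8 − 124)/1 = 675.5 mol/min.
Outlet amounts (n = n₀ + Σ ν·ξ):
  A: 747.2 − 1(399.8) = 347.4
  B: 0 + 2(399.8) − 1(675.5) = 124
  D: 0 + 1(675.5) = 675.5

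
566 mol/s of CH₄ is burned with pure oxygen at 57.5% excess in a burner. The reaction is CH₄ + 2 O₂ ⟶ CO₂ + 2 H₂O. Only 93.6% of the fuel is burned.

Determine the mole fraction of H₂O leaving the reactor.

Stoichiometric O₂ = 2 × 566 = 1132 mol/s; O₂ fed = 1132 × 1.575 = 1783 mol/s.
Fuel reacted = 0.936 × 566 → ξ = 529.8 mol/s.
Outlet (n = n₀ + ν ξ):
  CH₄: 566 − 1(529.8) = 36.22
  O₂: 1783 − 2(529.8) = 723.3
  CO₂: 0 + 1(529.8) = 529.8
  H₂O: 0 + 2(529.8) = 1060
Total out = 2349 mol/s; y_H₂O = 1060 / 2349 = 0.4511.

0.451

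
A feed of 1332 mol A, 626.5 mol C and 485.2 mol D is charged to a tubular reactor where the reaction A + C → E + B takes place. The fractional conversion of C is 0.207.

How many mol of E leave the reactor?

C reacted = 0.207 × 626.5 = 129.7 mol; ν_C = −1, so ξ = 129.7/1 = 129.7 mol.
Outlet amounts (n = n₀ + ν ξ):
  A: 1332 − 1(129.7) = 1202
  C: 626.5 − 1(129.7) = 496.8
  E: 0 + 1(129.7) = 129.7
  B: 0 + 1(129.7) = 129.7
  D: 485.2 (inert)

130 mol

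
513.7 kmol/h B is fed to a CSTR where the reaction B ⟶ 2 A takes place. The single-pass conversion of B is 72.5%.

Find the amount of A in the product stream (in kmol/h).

B reacted = 0.725 × 513.7 = 372.4 kmol/h; ν_B = −1, so ξ = 372.4/1 = 372.4 kmol/h.
Outlet amounts (n = n₀ + ν ξ):
  B: 513.7 − 1(372.4) = 141.3
  A: 0 + 2(372.4) = 744.9

745 kmol/h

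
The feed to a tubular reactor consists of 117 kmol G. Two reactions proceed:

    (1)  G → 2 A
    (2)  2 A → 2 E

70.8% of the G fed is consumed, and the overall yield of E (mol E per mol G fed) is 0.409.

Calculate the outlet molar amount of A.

Conversion of G: G consumed = 1ξ₁ = 0.708 × 117 → ξ₁ = 82.84 kmol.
Yield of E: 2ξ₂ / 117 = 0.409 → ξ₂ = 23.93 kmol.
Outlet amounts (n = n₀ + Σ ν·ξ):
  G: 117 − 1(82.84) = 34.16
  A: 0 + 2(82.84) − 2(23.93) = 117.8
  E: 0 + 2(23.93) = 47.85

118 kmol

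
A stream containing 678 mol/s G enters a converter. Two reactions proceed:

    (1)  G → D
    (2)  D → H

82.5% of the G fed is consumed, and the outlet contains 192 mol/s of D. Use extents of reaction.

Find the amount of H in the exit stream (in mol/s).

367 mol/s

Conversion of G: G consumed = 1ξ₁ = 0.825 × 678 → ξ₁ = 559.4 mol/s.
D balance: n_D = 0 + 1ξ₁ − 1ξ₂ = 192 → ξ₂ = (1·559.4 − 192)/1 = 367.4 mol/s.
Outlet amounts (n = n₀ + Σ ν·ξ):
  G: 678 − 1(559.4) = 118.6
  D: 0 + 1(559.4) − 1(367.4) = 192
  H: 0 + 1(367.4) = 367.4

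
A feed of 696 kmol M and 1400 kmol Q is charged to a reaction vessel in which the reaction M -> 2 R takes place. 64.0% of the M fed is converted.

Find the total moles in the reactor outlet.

M reacted = 0.64 × 696 = 445.4 kmol; ν_M = −1, so ξ = 445.4/1 = 445.4 kmol.
Outlet amounts (n = n₀ + ν ξ):
  M: 696 − 1(445.4) = 250.6
  R: 0 + 2(445.4) = 890.9
  Q: 1400 (inert)
Total out = 250.6 + 890.9 + 1400 = 2541 kmol.

2540 kmol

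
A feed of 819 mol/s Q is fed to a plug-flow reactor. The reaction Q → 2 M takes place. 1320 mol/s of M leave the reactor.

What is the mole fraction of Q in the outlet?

0.108

For M: n = n₀ + 2ξ → 1320 = 0 + 2ξ, giving ξ = 660 mol/s.
Outlet amounts (n = n₀ + ν ξ):
  Q: 819 − 1(660) = 159
  M: 0 + 2(660) = 1320
Total out = 1479 mol/s; y_Q = 159 / 1479 = 0.1075.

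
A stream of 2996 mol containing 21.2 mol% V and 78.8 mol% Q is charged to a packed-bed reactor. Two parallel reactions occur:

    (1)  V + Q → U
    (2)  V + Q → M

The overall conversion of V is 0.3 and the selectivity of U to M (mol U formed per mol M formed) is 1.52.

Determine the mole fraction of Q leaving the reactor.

0.774

Conversion of V: V consumed = 0.3 × 635.2 = 190.5 mol = 1ξ₁ + 1ξ₂.
Selectivity: 1ξ₁ / (1ξ₂) = 1.52 → ξ₁ = 1.52 ξ₂.
Substitute: (1·1.52 + 1) ξ₂ = 190.5 → ξ₂ = 75.61 mol, ξ₁ = 114.9 mol.
Outlet amounts (n = n₀ + Σ ν·ξ):
  V: 635.2 − 1(114.9) − 1(75.61) = 444.6
  Q: 2361 − 1(114.9) − 1(75.61) = 2170
  U: 0 + 1(114.9) = 114.9
  M: 0 + 1(75.61) = 75.61
Total out = 2805 mol; y_Q = 2170 / 2805 = 0.7736.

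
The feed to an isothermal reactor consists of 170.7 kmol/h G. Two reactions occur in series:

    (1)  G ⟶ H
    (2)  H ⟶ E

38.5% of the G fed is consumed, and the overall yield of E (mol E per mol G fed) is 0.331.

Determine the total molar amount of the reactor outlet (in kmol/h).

Conversion of G: G consumed = 1ξ₁ = 0.385 × 170.7 → ξ₁ = 65.72 kmol/h.
Yield of E: 1ξ₂ / 170.7 = 0.331 → ξ₂ = 56.5 kmol/h.
Outlet amounts (n = n₀ + Σ ν·ξ):
  G: 170.7 − 1(65.72) = 105
  H: 0 + 1(65.72) − 1(56.5) = 9.218
  E: 0 + 1(56.5) = 56.5
Total out = 105 + 9.218 + 56.5 = 170.7 kmol/h.

171 kmol/h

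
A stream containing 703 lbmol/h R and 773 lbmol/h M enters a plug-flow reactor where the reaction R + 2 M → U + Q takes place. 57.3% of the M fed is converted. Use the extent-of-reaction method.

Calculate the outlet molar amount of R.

482 lbmol/h

M reacted = 0.573 × 773 = 442.9 lbmol/h; ν_M = −2, so ξ = 442.9/2 = 221.5 lbmol/h.
Outlet amounts (n = n₀ + ν ξ):
  R: 703 − 1(221.5) = 481.5
  M: 773 − 2(221.5) = 330.1
  U: 0 + 1(221.5) = 221.5
  Q: 0 + 1(221.5) = 221.5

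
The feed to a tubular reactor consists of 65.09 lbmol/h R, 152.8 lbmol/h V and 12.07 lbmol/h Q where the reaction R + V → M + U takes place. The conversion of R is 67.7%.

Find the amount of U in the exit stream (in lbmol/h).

R reacted = 0.677 × 65.09 = 44.07 lbmol/h; ν_R = −1, so ξ = 44.07/1 = 44.07 lbmol/h.
Outlet amounts (n = n₀ + ν ξ):
  R: 65.09 − 1(44.07) = 21.02
  V: 152.8 − 1(44.07) = 108.7
  M: 0 + 1(44.07) = 44.07
  U: 0 + 1(44.07) = 44.07
  Q: 12.07 (inert)

44.1 lbmol/h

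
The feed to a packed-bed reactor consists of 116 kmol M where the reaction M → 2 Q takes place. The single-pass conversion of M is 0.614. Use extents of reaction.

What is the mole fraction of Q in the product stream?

0.761

M reacted = 0.614 × 116 = 71.22 kmol; ν_M = −1, so ξ = 71.22/1 = 71.22 kmol.
Outlet amounts (n = n₀ + ν ξ):
  M: 116 − 1(71.22) = 44.78
  Q: 0 + 2(71.22) = 142.4
Total out = 187.2 kmol; y_Q = 142.4 / 187.2 = 0.7608.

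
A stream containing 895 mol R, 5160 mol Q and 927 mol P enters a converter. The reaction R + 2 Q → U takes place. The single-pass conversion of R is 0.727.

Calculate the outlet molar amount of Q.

R reacted = 0.727 × 895 = 650.7 mol; ν_R = −1, so ξ = 650.7/1 = 650.7 mol.
Outlet amounts (n = n₀ + ν ξ):
  R: 895 − 1(650.7) = 244.3
  Q: 5160 − 2(650.7) = 3859
  U: 0 + 1(650.7) = 650.7
  P: 927 (inert)

3860 mol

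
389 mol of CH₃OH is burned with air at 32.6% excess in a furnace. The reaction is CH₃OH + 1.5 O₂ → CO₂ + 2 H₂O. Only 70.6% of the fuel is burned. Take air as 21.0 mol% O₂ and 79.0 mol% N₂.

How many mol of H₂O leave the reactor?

Stoichiometric O₂ = 1.5 × 389 = 583.5 mol; O₂ fed = 583.5 × 1.326 = 773.7 mol.
N₂ fed = 773.7 × 79/21 = 2911 mol.
Fuel reacted = 0.706 × 389 → ξ = 274.6 mol.
Outlet (n = n₀ + ν ξ):
  CH₃OH: 389 − 1(274.6) = 114.4
  O₂: 773.7 − 1.5(274.6) = 361.8
  N₂: 2911 (inert)
  CO₂: 0 + 1(274.6) = 274.6
  H₂O: 0 + 2(274.6) = 549.3

549 mol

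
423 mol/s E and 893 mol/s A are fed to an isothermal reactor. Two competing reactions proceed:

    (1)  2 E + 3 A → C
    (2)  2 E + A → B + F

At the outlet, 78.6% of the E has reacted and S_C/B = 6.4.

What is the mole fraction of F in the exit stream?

Conversion of E: E consumed = 0.786 × 423 = 332.5 mol/s = 2ξ₁ + 2ξ₂.
Selectivity: 1ξ₁ / (1ξ₂) = 6.4 → ξ₁ = 6.4 ξ₂.
Substitute: (2·6.4 + 2) ξ₂ = 332.5 → ξ₂ = 22.46 mol/s, ξ₁ = 143.8 mol/s.
Outlet amounts (n = n₀ + Σ ν·ξ):
  E: 423 − 2(143.8) − 2(22.46) = 90.52
  A: 893 − 3(143.8) − 1(22.46) = 439.2
  C: 0 + 1(143.8) = 143.8
  B: 0 + 1(22.46) = 22.46
  F: 0 + 1(22.46) = 22.46
Total out = 718.4 mol/s; y_F = 22.46 / 718.4 = 0.03127.

0.0313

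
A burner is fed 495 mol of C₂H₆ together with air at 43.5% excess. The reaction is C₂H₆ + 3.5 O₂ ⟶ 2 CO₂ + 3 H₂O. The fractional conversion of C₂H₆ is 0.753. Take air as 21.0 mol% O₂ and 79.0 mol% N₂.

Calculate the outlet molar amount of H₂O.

Stoichiometric O₂ = 3.5 × 495 = 1732 mol; O₂ fed = 1732 × 1.435 = 2486 mol.
N₂ fed = 2486 × 79/21 = 9353 mol.
Fuel reacted = 0.753 × 495 → ξ = 372.7 mol.
Outlet (n = n₀ + ν ξ):
  C₂H₆: 495 − 1(372.7) = 122.3
  O₂: 2486 − 3.5(372.7) = 1182
  N₂: 9353 (inert)
  CO₂: 0 + 2(372.7) = 745.5
  H₂O: 0 + 3(372.7) = 1118

1120 mol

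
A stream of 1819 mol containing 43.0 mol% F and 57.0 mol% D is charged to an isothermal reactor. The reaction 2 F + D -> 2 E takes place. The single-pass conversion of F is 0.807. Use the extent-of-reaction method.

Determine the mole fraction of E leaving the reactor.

0.42

F reacted = 0.807 × 782.2 = 631.2 mol; ν_F = −2, so ξ = 631.2/2 = 315.6 mol.
Outlet amounts (n = n₀ + ν ξ):
  F: 782.2 − 2(315.6) = 151
  D: 1037 − 1(315.6) = 721.2
  E: 0 + 2(315.6) = 631.2
Total out = 1503 mol; y_E = 631.2 / 1503 = 0.4199.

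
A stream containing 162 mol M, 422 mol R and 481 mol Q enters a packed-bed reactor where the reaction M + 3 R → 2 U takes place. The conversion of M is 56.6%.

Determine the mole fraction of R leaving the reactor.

M reacted = 0.566 × 162 = 91.69 mol; ν_M = −1, so ξ = 91.69/1 = 91.69 mol.
Outlet amounts (n = n₀ + ν ξ):
  M: 162 − 1(91.69) = 70.31
  R: 422 − 3(91.69) = 146.9
  U: 0 + 2(91.69) = 183.4
  Q: 481 (inert)
Total out = 881.6 mol; y_R = 146.9 / 881.6 = 0.1667.

0.167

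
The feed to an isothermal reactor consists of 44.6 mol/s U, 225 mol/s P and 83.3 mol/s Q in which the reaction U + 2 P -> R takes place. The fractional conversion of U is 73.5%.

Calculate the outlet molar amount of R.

32.8 mol/s

U reacted = 0.735 × 44.6 = 32.78 mol/s; ν_U = −1, so ξ = 32.78/1 = 32.78 mol/s.
Outlet amounts (n = n₀ + ν ξ):
  U: 44.6 − 1(32.78) = 11.82
  P: 225 − 2(32.78) = 159.4
  R: 0 + 1(32.78) = 32.78
  Q: 83.3 (inert)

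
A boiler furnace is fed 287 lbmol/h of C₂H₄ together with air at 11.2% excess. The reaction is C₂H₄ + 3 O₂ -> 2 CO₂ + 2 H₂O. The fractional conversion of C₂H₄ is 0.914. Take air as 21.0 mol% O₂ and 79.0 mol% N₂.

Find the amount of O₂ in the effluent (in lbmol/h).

170 lbmol/h

Stoichiometric O₂ = 3 × 287 = 861 lbmol/h; O₂ fed = 861 × 1.112 = 957.4 lbmol/h.
N₂ fed = 957.4 × 79/21 = 3602 lbmol/h.
Fuel reacted = 0.914 × 287 → ξ = 262.3 lbmol/h.
Outlet (n = n₀ + ν ξ):
  C₂H₄: 287 − 1(262.3) = 24.68
  O₂: 957.4 − 3(262.3) = 170.5
  N₂: 3602 (inert)
  CO₂: 0 + 2(262.3) = 524.6
  H₂O: 0 + 2(262.3) = 524.6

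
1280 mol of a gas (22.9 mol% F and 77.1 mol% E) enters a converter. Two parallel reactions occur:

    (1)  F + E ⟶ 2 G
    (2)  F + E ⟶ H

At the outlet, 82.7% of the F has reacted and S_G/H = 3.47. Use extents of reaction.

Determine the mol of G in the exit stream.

308 mol

Conversion of F: F consumed = 0.827 × 293.1 = 242.4 mol = 1ξ₁ + 1ξ₂.
Selectivity: 2ξ₁ / (1ξ₂) = 3.47 → ξ₁ = 1.735 ξ₂.
Substitute: (1·1.735 + 1) ξ₂ = 242.4 → ξ₂ = 88.63 mol, ξ₁ = 153.8 mol.
Outlet amounts (n = n₀ + Σ ν·ξ):
  F: 293.1 − 1(153.8) − 1(88.63) = 50.71
  E: 986.9 − 1(153.8) − 1(88.63) = 744.5
  G: 0 + 2(153.8) = 307.6
  H: 0 + 1(88.63) = 88.63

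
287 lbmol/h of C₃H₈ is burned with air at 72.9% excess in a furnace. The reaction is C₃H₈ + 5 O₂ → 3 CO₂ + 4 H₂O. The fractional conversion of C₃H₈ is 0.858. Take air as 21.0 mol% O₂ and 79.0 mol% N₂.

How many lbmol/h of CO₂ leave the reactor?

Stoichiometric O₂ = 5 × 287 = 1435 lbmol/h; O₂ fed = 1435 × 1.729 = 2481 lbmol/h.
N₂ fed = 2481 × 79/21 = 9334 lbmol/h.
Fuel reacted = 0.858 × 287 → ξ = 246.2 lbmol/h.
Outlet (n = n₀ + ν ξ):
  C₃H₈: 287 − 1(246.2) = 40.75
  O₂: 2481 − 5(246.2) = 1250
  N₂: 9334 (inert)
  CO₂: 0 + 3(246.2) = 738.7
  H₂O: 0 + 4(246.2) = 985

739 lbmol/h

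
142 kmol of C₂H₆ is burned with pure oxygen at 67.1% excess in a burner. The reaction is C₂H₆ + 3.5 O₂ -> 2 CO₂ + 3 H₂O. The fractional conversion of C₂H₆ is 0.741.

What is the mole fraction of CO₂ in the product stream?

Stoichiometric O₂ = 3.5 × 142 = 497 kmol; O₂ fed = 497 × 1.671 = 830.5 kmol.
Fuel reacted = 0.741 × 142 → ξ = 105.2 kmol.
Outlet (n = n₀ + ν ξ):
  C₂H₆: 142 − 1(105.2) = 36.78
  O₂: 830.5 − 3.5(105.2) = 462.2
  CO₂: 0 + 2(105.2) = 210.4
  H₂O: 0 + 3(105.2) = 315.7
Total out = 1025 kmol; y_CO₂ = 210.4 / 1025 = 0.2053.

0.205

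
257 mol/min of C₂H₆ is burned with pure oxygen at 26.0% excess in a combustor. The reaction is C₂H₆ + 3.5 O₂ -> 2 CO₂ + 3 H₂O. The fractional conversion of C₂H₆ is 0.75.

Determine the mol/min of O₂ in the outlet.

459 mol/min

Stoichiometric O₂ = 3.5 × 257 = 899.5 mol/min; O₂ fed = 899.5 × 1.260 = 1133 mol/min.
Fuel reacted = 0.75 × 257 → ξ = 192.8 mol/min.
Outlet (n = n₀ + ν ξ):
  C₂H₆: 257 − 1(192.8) = 64.25
  O₂: 1133 − 3.5(192.8) = 458.7
  CO₂: 0 + 2(192.8) = 385.5
  H₂O: 0 + 3(192.8) = 578.2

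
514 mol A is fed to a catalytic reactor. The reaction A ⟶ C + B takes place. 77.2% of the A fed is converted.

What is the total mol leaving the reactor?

911 mol

A reacted = 0.772 × 514 = 396.8 mol; ν_A = −1, so ξ = 396.8/1 = 396.8 mol.
Outlet amounts (n = n₀ + ν ξ):
  A: 514 − 1(396.8) = 117.2
  C: 0 + 1(396.8) = 396.8
  B: 0 + 1(396.8) = 396.8
Total out = 117.2 + 396.8 + 396.8 = 910.8 mol.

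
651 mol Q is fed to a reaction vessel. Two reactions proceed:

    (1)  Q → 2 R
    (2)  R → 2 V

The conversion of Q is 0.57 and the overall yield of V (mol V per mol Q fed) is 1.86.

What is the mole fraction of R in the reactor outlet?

Conversion of Q: Q consumed = 1ξ₁ = 0.57 × 651 → ξ₁ = 371.1 mol.
Yield of V: 2ξ₂ / 651 = 1.86 → ξ₂ = 605.4 mol.
Outlet amounts (n = n₀ + Σ ν·ξ):
  Q: 651 − 1(371.1) = 279.9
  R: 0 + 2(371.1) − 1(605.4) = 136.7
  V: 0 + 2(605.4) = 1211
Total out = 1628 mol; y_R = 136.7 / 1628 = 0.084.

0.084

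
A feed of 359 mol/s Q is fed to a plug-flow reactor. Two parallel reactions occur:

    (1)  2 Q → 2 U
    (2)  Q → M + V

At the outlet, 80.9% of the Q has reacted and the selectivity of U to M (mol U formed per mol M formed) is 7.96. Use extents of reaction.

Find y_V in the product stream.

Conversion of Q: Q consumed = 0.809 × 359 = 290.4 mol/s = 2ξ₁ + 1ξ₂.
Selectivity: 2ξ₁ / (1ξ₂) = 7.96 → ξ₁ = 3.98 ξ₂.
Substitute: (2·3.98 + 1) ξ₂ = 290.4 → ξ₂ = 32.41 mol/s, ξ₁ = 129 mol/s.
Outlet amounts (n = n₀ + Σ ν·ξ):
  Q: 359 − 2(129) − 1(32.41) = 68.57
  U: 0 + 2(129) = 258
  M: 0 + 1(32.41) = 32.41
  V: 0 + 1(32.41) = 32.41
Total out = 391.4 mol/s; y_V = 32.41 / 391.4 = 0.08281.

0.0828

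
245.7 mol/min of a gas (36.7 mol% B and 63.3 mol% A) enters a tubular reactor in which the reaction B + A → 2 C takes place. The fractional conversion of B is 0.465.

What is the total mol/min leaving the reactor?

B reacted = 0.465 × 90.17 = 41.93 mol/min; ν_B = −1, so ξ = 41.93/1 = 41.93 mol/min.
Outlet amounts (n = n₀ + ν ξ):
  B: 90.17 − 1(41.93) = 48.24
  A: 155.5 − 1(41.93) = 113.6
  C: 0 + 2(41.93) = 83.86
Total out = 48.24 + 113.6 + 83.86 = 245.7 mol/min.

246 mol/min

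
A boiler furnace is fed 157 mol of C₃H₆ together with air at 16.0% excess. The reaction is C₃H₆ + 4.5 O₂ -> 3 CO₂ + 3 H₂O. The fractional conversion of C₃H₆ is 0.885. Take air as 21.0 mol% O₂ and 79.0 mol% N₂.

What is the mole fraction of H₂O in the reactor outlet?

Stoichiometric O₂ = 4.5 × 157 = 706.5 mol; O₂ fed = 706.5 × 1.160 = 819.5 mol.
N₂ fed = 819.5 × 79/21 = 3083 mol.
Fuel reacted = 0.885 × 157 → ξ = 138.9 mol.
Outlet (n = n₀ + ν ξ):
  C₃H₆: 157 − 1(138.9) = 18.06
  O₂: 819.5 − 4.5(138.9) = 194.3
  N₂: 3083 (inert)
  CO₂: 0 + 3(138.9) = 416.8
  H₂O: 0 + 3(138.9) = 416.8
Total out = 4129 mol; y_H₂O = 416.8 / 4129 = 0.101.

0.101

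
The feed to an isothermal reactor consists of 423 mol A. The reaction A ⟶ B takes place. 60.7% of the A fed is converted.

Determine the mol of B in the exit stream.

A reacted = 0.607 × 423 = 256.8 mol; ν_A = −1, so ξ = 256.8/1 = 256.8 mol.
Outlet amounts (n = n₀ + ν ξ):
  A: 423 − 1(256.8) = 166.2
  B: 0 + 1(256.8) = 256.8

257 mol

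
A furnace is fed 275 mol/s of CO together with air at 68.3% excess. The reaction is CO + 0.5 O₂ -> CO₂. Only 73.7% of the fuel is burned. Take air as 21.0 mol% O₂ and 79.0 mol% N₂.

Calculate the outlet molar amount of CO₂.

Stoichiometric O₂ = 0.5 × 275 = 137.5 mol/s; O₂ fed = 137.5 × 1.683 = 231.4 mol/s.
N₂ fed = 231.4 × 79/21 = 870.6 mol/s.
Fuel reacted = 0.737 × 275 → ξ = 202.7 mol/s.
Outlet (n = n₀ + ν ξ):
  CO: 275 − 1(202.7) = 72.33
  O₂: 231.4 − 0.5(202.7) = 130.1
  N₂: 870.6 (inert)
  CO₂: 0 + 1(202.7) = 202.7

203 mol/s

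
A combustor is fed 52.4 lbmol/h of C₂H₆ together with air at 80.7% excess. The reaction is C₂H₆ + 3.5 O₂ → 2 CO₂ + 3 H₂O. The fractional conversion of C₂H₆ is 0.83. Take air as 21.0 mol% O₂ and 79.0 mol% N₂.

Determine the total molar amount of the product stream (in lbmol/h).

Stoichiometric O₂ = 3.5 × 52.4 = 183.4 lbmol/h; O₂ fed = 183.4 × 1.807 = 331.4 lbmol/h.
N₂ fed = 331.4 × 79/21 = 1247 lbmol/h.
Fuel reacted = 0.83 × 52.4 → ξ = 43.49 lbmol/h.
Outlet (n = n₀ + ν ξ):
  C₂H₆: 52.4 − 1(43.49) = 8.908
  O₂: 331.4 − 3.5(43.49) = 179.2
  N₂: 1247 (inert)
  CO₂: 0 + 2(43.49) = 86.98
  H₂O: 0 + 3(43.49) = 130.5
Total out = 8.908 + 179.2 + 1247 + 86.98 + 130.5 = 1652 lbmol/h.

1650 lbmol/h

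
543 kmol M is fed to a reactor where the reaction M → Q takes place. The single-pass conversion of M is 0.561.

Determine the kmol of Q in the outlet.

M reacted = 0.561 × 543 = 304.6 kmol; ν_M = −1, so ξ = 304.6/1 = 304.6 kmol.
Outlet amounts (n = n₀ + ν ξ):
  M: 543 − 1(304.6) = 238.4
  Q: 0 + 1(304.6) = 304.6

305 kmol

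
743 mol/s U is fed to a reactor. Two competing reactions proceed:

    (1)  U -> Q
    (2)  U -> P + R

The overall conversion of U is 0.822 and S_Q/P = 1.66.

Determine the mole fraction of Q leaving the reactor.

Conversion of U: U consumed = 0.822 × 743 = 610.7 mol/s = 1ξ₁ + 1ξ₂.
Selectivity: 1ξ₁ / (1ξ₂) = 1.66 → ξ₁ = 1.66 ξ₂.
Substitute: (1·1.66 + 1) ξ₂ = 610.7 → ξ₂ = 229.6 mol/s, ξ₁ = 381.1 mol/s.
Outlet amounts (n = n₀ + Σ ν·ξ):
  U: 743 − 1(381.1) − 1(229.6) = 132.3
  Q: 0 + 1(381.1) = 381.1
  P: 0 + 1(229.6) = 229.6
  R: 0 + 1(229.6) = 229.6
Total out = 972.6 mol/s; y_Q = 381.1 / 972.6 = 0.3919.

0.392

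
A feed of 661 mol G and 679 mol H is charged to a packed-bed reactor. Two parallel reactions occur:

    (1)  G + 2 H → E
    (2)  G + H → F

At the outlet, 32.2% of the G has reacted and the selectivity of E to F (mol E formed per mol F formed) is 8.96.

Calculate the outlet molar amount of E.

191 mol

Conversion of G: G consumed = 0.322 × 661 = 212.8 mol = 1ξ₁ + 1ξ₂.
Selectivity: 1ξ₁ / (1ξ₂) = 8.96 → ξ₁ = 8.96 ξ₂.
Substitute: (1·8.96 + 1) ξ₂ = 212.8 → ξ₂ = 21.37 mol, ξ₁ = 191.5 mol.
Outlet amounts (n = n₀ + Σ ν·ξ):
  G: 661 − 1(191.5) − 1(21.37) = 448.2
  H: 679 − 2(191.5) − 1(21.37) = 274.7
  E: 0 + 1(191.5) = 191.5
  F: 0 + 1(21.37) = 21.37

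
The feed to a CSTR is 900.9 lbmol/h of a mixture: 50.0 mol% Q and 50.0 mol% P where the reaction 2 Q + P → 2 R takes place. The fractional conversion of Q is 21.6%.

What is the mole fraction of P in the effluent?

0.471

Q reacted = 0.216 × 450.4 = 97.3 lbmol/h; ν_Q = −2, so ξ = 97.3/2 = 48.65 lbmol/h.
Outlet amounts (n = n₀ + ν ξ):
  Q: 450.4 − 2(48.65) = 353.2
  P: 450.4 − 1(48.65) = 401.8
  R: 0 + 2(48.65) = 97.3
Total out = 852.3 lbmol/h; y_P = 401.8 / 852.3 = 0.4715.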